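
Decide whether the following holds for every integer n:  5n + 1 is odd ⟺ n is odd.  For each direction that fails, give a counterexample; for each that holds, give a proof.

Forward direction. This fails: n = 4 gives 5n + 1 = 21, which is odd, but 4 is even, not odd.

Converse. This also fails: n = 3 is odd, but 5n + 1 = 16 is even, not odd.

Both directions fail.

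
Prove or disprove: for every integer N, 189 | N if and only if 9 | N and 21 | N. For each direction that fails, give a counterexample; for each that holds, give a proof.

(⇒) If 189 ∣ N, write N = 189q. Since 189 = 21·9, N = 9·(21q), so 9 ∣ N; and since 189 = 9·21, N = 21·(9q), so 21 ∣ N.

(⇐) This fails: take N = 63. Both 9 ∣ 63 and 21 ∣ 63, yet 63 is not a multiple of 189 (since 63 = 0·189 + 63), so 189 ∤ 63.

(⇒) holds; (⇐) fails.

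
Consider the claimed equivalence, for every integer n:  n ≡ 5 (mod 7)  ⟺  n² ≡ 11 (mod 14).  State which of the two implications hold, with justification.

Forward direction. This fails: take n = 12. Then 12 ≡ 5 (mod 7), but 12² = 144 ≡ 4 (mod 14), not 11.

Converse. This fails: take n = 9. Then 9² = 81 ≡ 11 (mod 14), yet 9 ≡ 2 (mod 7), not 5.

(⇒) fails and (⇐) fails.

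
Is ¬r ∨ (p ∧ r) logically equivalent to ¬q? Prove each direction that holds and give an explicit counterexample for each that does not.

(⟹) This fails. Under r = F, q = T, p = F, the left side is true but the right side is false.

(⟸) This fails. Under r = T, q = F, p = F, the left side is false but the right side is true.

Neither implication holds.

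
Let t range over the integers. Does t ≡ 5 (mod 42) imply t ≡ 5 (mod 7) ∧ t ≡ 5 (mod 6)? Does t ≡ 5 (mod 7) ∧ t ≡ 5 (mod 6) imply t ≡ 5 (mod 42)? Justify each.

(⟸) If t ≡ 5 (mod 7) and t ≡ 5 (mod 6), then by the Chinese remainder theorem t ≡ 5 (mod 42). This is exactly t ≡ 5 (mod 42).

(⟹) Suppose t ≡ 5 (mod 42); write t = 42j + 5. Since 7 ∣ 42, reducing mod 7 gives t ≡ 5 (mod 7); since 6 ∣ 42, reducing mod 6 gives t ≡ 5 (mod 6).

Both directions hold; the statement is true.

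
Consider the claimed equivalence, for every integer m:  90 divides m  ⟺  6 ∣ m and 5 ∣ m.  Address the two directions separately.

Not equivalent: only (⇒) holds.

(→) If 90 ∣ m, write m = 90q. Since 90 = 15·6, m = 6·(15q), so 6 ∣ m; and since 90 = 18·5, m = 5·(18q), so 5 ∣ m.

(←) This fails: take m = 30. Both 6 ∣ 30 and 5 ∣ 30, yet 30 is not a multiple of 90 (since 30 = 0·90 + 30), so 90 ∤ 30.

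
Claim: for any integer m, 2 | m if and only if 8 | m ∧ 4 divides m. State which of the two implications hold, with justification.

[⇐] Suppose 8 ∣ m and 4 ∣ m. Any common multiple of 8 and 4 is a multiple of their lcm; here lcm(8, 4) = 8·4/gcd(8, 4) = 32/4 = 8, so 8 ∣ m. Since 2 ∣ 8, it follows that 2 ∣ m.

[⇒] This fails: take m = 2. Certainly 2 ∣ 2, but 8 ∤ 2.

Not equivalent: only (⇐) holds.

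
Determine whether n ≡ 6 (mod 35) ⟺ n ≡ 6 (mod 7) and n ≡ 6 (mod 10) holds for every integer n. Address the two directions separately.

Forward direction. This fails: n = 41 gives 41 ≡ 6 (mod 35) but 41 ≡ 1 (mod 10), so the conjunction on the right does not hold.

Converse. If n ≡ 6 (mod 7) and n ≡ 6 (mod 10), then by the Chinese remainder theorem n ≡ 6 (mod 70). Since 6 ≡ 6 (mod 35) and 35 ∣ 70, we get n ≡ 6 (mod 35).

Not equivalent: only (⇐) holds.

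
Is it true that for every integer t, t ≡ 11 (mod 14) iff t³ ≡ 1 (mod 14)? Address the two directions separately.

(→) Suppose t ≡ 11 (mod 14). Write t = 14j + 11. Then (14j + 11)³ = 2744j³ + 6468j² + 5082j + 1331 = 14(196j³ + 462j² + 363j + 95) + 1, so t³ ≡ 1 (mod 14).

(←) This fails: take t = 1. Then 1³ = 1 ≡ 1 (mod 14), yet 1 ≡ 1 (mod 14), not 11.

Only the forward direction holds.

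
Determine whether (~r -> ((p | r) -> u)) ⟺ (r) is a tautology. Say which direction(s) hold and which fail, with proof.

[⇒] This fails. Under u = F, p = F, r = F, the left side is true but the right side is false.

[⇐] Assume the antecedent. If u is true, ~r -> ((p | r) -> u) reduces to true regardless of the other variables. If u is false, the antecedent forces (u = F, p = F, r = T) or (u = F, p = T, r = T), and ~r -> ((p | r) -> u) holds there. Either way ~r -> ((p | r) -> u) holds.

Only the converse holds.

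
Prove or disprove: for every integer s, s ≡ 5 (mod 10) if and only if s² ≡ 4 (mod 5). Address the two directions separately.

Neither implication holds.

(⇒) This fails: take s = 5. Then 5 ≡ 5 (mod 10), but 5² = 25 ≡ 0 (mod 5), not 4.

(⇐) This fails: take s = 2. Then 2² = 4 ≡ 4 (mod 5), yet 2 ≡ 2 (mod 10), not 5.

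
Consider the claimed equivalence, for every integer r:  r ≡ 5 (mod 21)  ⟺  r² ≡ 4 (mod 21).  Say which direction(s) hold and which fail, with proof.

[⇒] Suppose r ≡ 5 (mod 21). Write r = 21j + 5. Then (21j + 5)² = 441j² + 210j + 25 = 21(21j² + 10j + 1) + 4, so r² ≡ 4 (mod 21).

[⇐] This fails: take r = 2. Then 2² = 4 ≡ 4 (mod 21), yet 2 ≡ 2 (mod 21), not 5.

Only the forward implication holds.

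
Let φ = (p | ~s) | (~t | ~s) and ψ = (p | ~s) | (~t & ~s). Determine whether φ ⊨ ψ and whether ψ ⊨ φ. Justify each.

(⇒) This fails. Under p = F, s = T, t = F, the left side is true but the right side is false.

(⇐) Assume the antecedent. If p is true, (p | ~s) | (~t | ~s) reduces to true regardless of the other variables. If p is false, the antecedent forces (p = F, s = F, t = F) or (p = F, s = F, t = T), and (p | ~s) | (~t | ~s) holds there. Either way (p | ~s) | (~t | ~s) holds.

Not equivalent: only (⇐) holds.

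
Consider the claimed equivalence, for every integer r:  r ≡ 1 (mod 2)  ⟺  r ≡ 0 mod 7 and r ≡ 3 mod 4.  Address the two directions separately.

Forward direction. This fails: r = 1 gives 1 ≡ 1 (mod 2) but 1 ≡ 1 (mod 7), so the conjunction on the right does not hold.

Converse. If r ≡ 0 (mod 7) and r ≡ 3 (mod 4), then by the Chinese remainder theorem r ≡ 7 (mod 28). Since 7 ≡ 1 (mod 2) and 2 ∣ 28, we get r ≡ 1 (mod 2).

Only the reverse direction holds.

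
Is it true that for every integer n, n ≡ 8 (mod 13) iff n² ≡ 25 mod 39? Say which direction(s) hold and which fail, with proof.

Forward direction. This fails: take n = 21. Then 21 ≡ 8 (mod 13), but 21² = 441 ≡ 12 (mod 39), not 25.

Converse. This fails: take n = 5. Then 5² = 25 ≡ 25 (mod 39), yet 5 ≡ 5 (mod 13), not 8.

Neither implication holds.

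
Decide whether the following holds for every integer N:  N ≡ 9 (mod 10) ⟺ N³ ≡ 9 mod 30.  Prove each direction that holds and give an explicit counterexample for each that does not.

Only the reverse direction holds.

Forward direction. This fails: take N = 19. Then 19 ≡ 9 (mod 10), but 19³ = 6859 ≡ 19 (mod 30), not 9.

Converse. The residues r modulo 30 with r³ ≡ 9 (mod 30) are exactly {9}, and each is ≡ 9 (mod 10).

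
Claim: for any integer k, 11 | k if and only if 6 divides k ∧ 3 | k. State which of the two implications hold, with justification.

Neither implication holds.

(→) This fails: take k = 11. Certainly 11 ∣ 11, but 6 ∤ 11.

(←) This fails: take k = 6. Both 6 ∣ 6 and 3 ∣ 6, yet 6 is not a multiple of 11 (since 6 = 0·11 + 6), so 11 ∤ 6.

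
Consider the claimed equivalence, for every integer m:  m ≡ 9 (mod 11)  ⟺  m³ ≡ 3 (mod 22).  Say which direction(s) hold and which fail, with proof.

(⇒) fails; (⇐) holds.

Forward direction. This fails: take m = 20. Then 20 ≡ 9 (mod 11), but 20³ = 8000 ≡ 14 (mod 22), not 3.

Converse. The residues r modulo 22 with r³ ≡ 3 (mod 22) are exactly {9}, and each is ≡ 9 (mod 11).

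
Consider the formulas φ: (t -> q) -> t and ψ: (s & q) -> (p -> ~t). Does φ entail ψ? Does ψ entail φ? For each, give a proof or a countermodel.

(⇒) fails and (⇐) fails.

(⟹) This fails. Under s = T, q = T, p = T, t = T, the left side is true but the right side is false.

(⟸) This fails. Under s = F, q = F, p = F, t = F, the left side is false but the right side is true.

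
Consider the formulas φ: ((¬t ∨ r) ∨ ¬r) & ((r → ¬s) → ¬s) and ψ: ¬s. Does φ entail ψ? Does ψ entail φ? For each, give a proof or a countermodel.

(⇒) fails; (⇐) holds.

(→) This fails. Under r = T, s = T, t = F, the left side is true but the right side is false.

(←) Assume the antecedent. If r is true, the consequent reduces to true regardless of the other variables. If r is false, the antecedent forces (r = F, s = F, t = F) or (r = F, s = F, t = T), and the consequent holds there. Either way the consequent holds.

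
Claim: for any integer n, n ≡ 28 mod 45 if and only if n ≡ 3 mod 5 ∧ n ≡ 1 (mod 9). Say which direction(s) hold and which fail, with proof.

Both directions hold; the statement is true.

Converse. If n ≡ 3 (mod 5) and n ≡ 1 (mod 9), then by the Chinese remainder theorem n ≡ 28 (mod 45). This is exactly n ≡ 28 (mod 45).

Forward direction. Suppose n ≡ 28 (mod 45); write n = 45j + 28. Since 5 ∣ 45, reducing mod 5 gives n ≡ 28 ≡ 3 (mod 5); since 9 ∣ 45, reducing mod 9 gives n ≡ 28 ≡ 1 (mod 9).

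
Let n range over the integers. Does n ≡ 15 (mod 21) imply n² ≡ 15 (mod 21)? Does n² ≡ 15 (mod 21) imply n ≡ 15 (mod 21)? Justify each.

(←) This fails: take n = 6. Then 6² = 36 ≡ 15 (mod 21), yet 6 ≡ 6 (mod 21), not 15.

(→) Suppose n ≡ 15 (mod 21). Write n = 21j + 15. Then (21j + 15)² = 441j² + 630j + 225 = 21(21j² + 30j + 10) + 15, so n² ≡ 15 (mod 21).

Only the forward direction holds.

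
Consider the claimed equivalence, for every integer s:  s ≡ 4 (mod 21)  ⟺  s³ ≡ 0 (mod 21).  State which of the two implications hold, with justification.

(⟹) This fails: take s = 4. Then 4 ≡ 4 (mod 21), but 4³ = 64 ≡ 1 (mod 21), not 0.

(⟸) This fails: take s = 0. Then 0³ = 0 ≡ 0 (mod 21), yet 0 ≡ 0 (mod 21), not 4.

Neither implication holds.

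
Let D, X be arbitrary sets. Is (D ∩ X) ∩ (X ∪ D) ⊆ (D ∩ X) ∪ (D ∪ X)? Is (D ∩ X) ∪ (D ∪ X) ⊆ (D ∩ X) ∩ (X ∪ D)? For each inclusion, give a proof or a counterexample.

(⊆) holds; (⊇) fails.

(⟹) Let x ∈ (D ∩ X) ∩ (X ∪ D). Then x ∈ D ∩ X, from which x ∈ (D ∩ X) ∪ (D ∪ X).

(⟸) This inclusion fails. Take D = {1}, X = ∅; then 1 ∈ (D ∩ X) ∪ (D ∪ X) but 1 ∉ (D ∩ X) ∩ (X ∪ D).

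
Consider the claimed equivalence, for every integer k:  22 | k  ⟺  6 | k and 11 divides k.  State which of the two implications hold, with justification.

The forward direction fails; the converse holds.

(⟸) Suppose 6 ∣ k and 11 ∣ k. Any common multiple of 6 and 11 is a multiple of their lcm; here gcd(6, 11) = 1, so lcm(6, 11) = 6·11 = 66, so 66 ∣ k. Since 22 ∣ 66, it follows that 22 ∣ k.

(⟹) This fails: take k = 22. Certainly 22 ∣ 22, but 6 ∤ 22.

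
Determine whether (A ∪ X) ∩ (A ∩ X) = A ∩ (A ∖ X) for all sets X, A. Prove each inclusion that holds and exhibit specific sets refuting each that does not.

(⊆) fails and (⊇) fails.

(⊆) This inclusion fails. Take X = {1}, A = {1}; then 1 ∈ (A ∪ X) ∩ (A ∩ X) but 1 ∉ A ∩ (A ∖ X).

(⊇) This inclusion fails. Take X = ∅, A = {1}; then 1 ∈ A ∩ (A ∖ X) but 1 ∉ (A ∪ X) ∩ (A ∩ X).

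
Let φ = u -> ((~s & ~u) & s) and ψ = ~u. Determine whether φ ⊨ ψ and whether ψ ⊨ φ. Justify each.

(→) Assume the antecedent. If u is true, the antecedent cannot hold. If u is false, ~u reduces to true regardless of the other variables. Either way ~u holds.

(←) Assume the antecedent. If u is true, the antecedent cannot hold. If u is false, u -> ((~s & ~u) & s) reduces to true regardless of the other variables. Either way u -> ((~s & ~u) & s) holds.

Equivalent; both directions hold.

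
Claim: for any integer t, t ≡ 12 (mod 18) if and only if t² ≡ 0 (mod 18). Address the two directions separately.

Only the forward direction holds.

(←) This fails: take t = 0. Then 0² = 0 ≡ 0 (mod 18), yet 0 ≡ 0 (mod 18), not 12.

(→) Suppose t ≡ 12 (mod 18). Write t = 18j + 12. Then (18j + 12)² = 324j² + 432j + 144 = 18(18j² + 24j + 8) + 0, so t² ≡ 0 (mod 18).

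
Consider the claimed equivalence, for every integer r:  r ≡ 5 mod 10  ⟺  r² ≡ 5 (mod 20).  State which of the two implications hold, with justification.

Forward direction. Suppose r ≡ 5 (mod 10). Working modulo 20, r ∈ {5, 15}; for each such r, r² ≡ 5 (mod 20).

Converse. The residues r modulo 20 with r² ≡ 5 (mod 20) are exactly {5, 15}, and each is ≡ 5 (mod 10).

Both implications hold.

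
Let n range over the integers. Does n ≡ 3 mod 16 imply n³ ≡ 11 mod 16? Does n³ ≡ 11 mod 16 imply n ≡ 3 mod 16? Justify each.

Both implications hold.

[⇒] Suppose n ≡ 3 mod 16. Write n = 16j + 3. Then (16j + 3)³ = 4096j³ + 2304j² + 432j + 27 = 16(256j³ + 144j² + 27j + 1) + 11, so n³ ≡ 11 (mod 16).

[⇐] Conversely, suppose n³ ≡ 11 (mod 16). The only residue r in {0, …, 15} with r³ ≡ 11 (mod 16) is r = 3, so n ≡ 3 (mod 16).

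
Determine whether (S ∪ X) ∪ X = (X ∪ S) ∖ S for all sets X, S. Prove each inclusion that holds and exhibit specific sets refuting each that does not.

Only the reverse inclusion holds.

(⊆) This inclusion fails. Take X = ∅, S = {1}; then 1 ∈ (S ∪ X) ∪ X but 1 ∉ (X ∪ S) ∖ S.

(⊇) Let x ∈ (X ∪ S) ∖ S. Then x ∈ X and x ∉ S, from which x ∈ (S ∪ X) ∪ X.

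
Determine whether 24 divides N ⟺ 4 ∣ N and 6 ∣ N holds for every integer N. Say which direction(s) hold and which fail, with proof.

(←) This fails: take N = 12. Both 4 ∣ 12 and 6 ∣ 12, yet 12 is not a multiple of 24 (since 12 = 0·24 + 12), so 24 ∤ 12.

(→) If 24 ∣ N, write N = 24q. Since 24 = 6·4, N = 4·(6q), so 4 ∣ N; and since 24 = 4·6, N = 6·(4q), so 6 ∣ N.

Only the forward implication holds.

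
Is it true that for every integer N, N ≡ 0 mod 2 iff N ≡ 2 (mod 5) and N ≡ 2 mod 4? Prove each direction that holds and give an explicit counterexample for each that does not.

Only the reverse direction holds.

(⟸) If N ≡ 2 (mod 5) and N ≡ 2 (mod 4), then by the Chinese remainder theorem N ≡ 2 (mod 20). Since 2 ≡ 0 (mod 2) and 2 ∣ 20, we get N ≡ 0 (mod 2).

(⟹) This fails: N = 0 gives 0 ≡ 0 (mod 2) but 0 ≡ 0 (mod 5), so the conjunction on the right does not hold.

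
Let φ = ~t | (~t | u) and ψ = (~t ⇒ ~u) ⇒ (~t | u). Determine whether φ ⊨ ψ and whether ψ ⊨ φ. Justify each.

(⟹) Assume the antecedent. If u is true, (~t ⇒ ~u) ⇒ (~t | u) reduces to true regardless of the other variables. If u is false, the antecedent forces (u = F, t = F), and (~t ⇒ ~u) ⇒ (~t | u) holds there. Either way (~t ⇒ ~u) ⇒ (~t | u) holds.

(⟸) Assume the antecedent. If u is true, ~t | (~t | u) reduces to true regardless of the other variables. If u is false, the antecedent forces (u = F, t = F), and ~t | (~t | u) holds there. Either way ~t | (~t | u) holds.

Both directions hold.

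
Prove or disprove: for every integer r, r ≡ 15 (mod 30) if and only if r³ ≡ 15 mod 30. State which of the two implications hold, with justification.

(→) Suppose r ≡ 15 (mod 30). Write r = 30j + 15. Then (30j + 15)³ = 27000j³ + 40500j² + 20250j + 3375 = 30(900j³ + 1350j² + 675j + 112) + 15, so r³ ≡ 15 (mod 30).

(←) Conversely, suppose r³ ≡ 15 (mod 30). The only residue r in {0, …, 29} with r³ ≡ 15 (mod 30) is r = 15, so r ≡ 15 (mod 30).

Both directions hold; the statement is true.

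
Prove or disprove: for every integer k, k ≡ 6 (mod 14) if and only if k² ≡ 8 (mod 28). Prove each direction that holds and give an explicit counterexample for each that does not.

Not equivalent: only (⇒) holds.

(⇒) Suppose k ≡ 6 (mod 14). Working modulo 28, k ∈ {6, 20}; for each such r, r² ≡ 8 (mod 28).

(⇐) This fails: take k = 8. Then 8² = 64 ≡ 8 (mod 28), yet 8 ≡ 8 (mod 14), not 6.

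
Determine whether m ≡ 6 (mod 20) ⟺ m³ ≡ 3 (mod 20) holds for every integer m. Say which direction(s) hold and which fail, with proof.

Neither direction holds.

(⇒) This fails: take m = 6. Then 6 ≡ 6 (mod 20), but 6³ = 216 ≡ 16 (mod 20), not 3.

(⇐) This fails: take m = 7. Then 7³ = 343 ≡ 3 (mod 20), yet 7 ≡ 7 (mod 20), not 6.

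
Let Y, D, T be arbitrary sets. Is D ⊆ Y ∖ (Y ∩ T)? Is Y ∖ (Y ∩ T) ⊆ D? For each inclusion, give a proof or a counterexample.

(⟹) This inclusion fails. Take Y = ∅, D = {1}, T = ∅; then 1 ∈ D but 1 ∉ Y ∖ (Y ∩ T).

(⟸) This inclusion fails. Take Y = {1}, D = ∅, T = ∅; then 1 ∈ Y ∖ (Y ∩ T) but 1 ∉ D.

(⊆) fails and (⊇) fails.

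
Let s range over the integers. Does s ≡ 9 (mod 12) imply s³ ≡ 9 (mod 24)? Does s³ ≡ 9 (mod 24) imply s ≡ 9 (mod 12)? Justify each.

[⇒] This fails: take s = 21. Then 21 ≡ 9 (mod 12), but 21³ = 9261 ≡ 21 (mod 24), not 9.

[⇐] Conversely, the residues r modulo 24 with r³ ≡ 9 (mod 24) are exactly {9}, and each is ≡ 9 (mod 12).

The forward direction fails; the converse holds.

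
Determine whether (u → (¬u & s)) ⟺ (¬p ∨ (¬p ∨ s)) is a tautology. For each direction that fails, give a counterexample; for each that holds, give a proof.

Forward direction. This fails. Under p = T, s = F, u = F, the left side is true but the right side is false.

Converse. This fails. Under p = F, s = F, u = T, the left side is false but the right side is true.

(⇒) fails and (⇐) fails.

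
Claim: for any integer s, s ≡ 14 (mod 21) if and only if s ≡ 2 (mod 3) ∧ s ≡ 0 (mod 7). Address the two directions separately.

Both directions hold; the statement is true.

(⇐) If s ≡ 2 (mod 3) and s ≡ 0 (mod 7), then by the Chinese remainder theorem s ≡ 14 (mod 21). This is exactly s ≡ 14 (mod 21).

(⇒) Suppose s ≡ 14 (mod 21); write s = 21j + 14. Since 3 ∣ 21, reducing mod 3 gives s ≡ 14 ≡ 2 (mod 3); since 7 ∣ 21, reducing mod 7 gives s ≡ 14 ≡ 0 (mod 7).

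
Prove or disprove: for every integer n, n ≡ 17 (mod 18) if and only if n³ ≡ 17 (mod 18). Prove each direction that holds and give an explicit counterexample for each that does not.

Forward direction. Suppose n ≡ 17 (mod 18). Write n = 18j + 17. Then (18j + 17)³ = 5832j³ + 16524j² + 15606j + 4913 = 18(324j³ + 918j² + 867j + 272) + 17, so n³ ≡ 17 (mod 18).

Converse. This fails: take n = 5. Then 5³ = 125 ≡ 17 (mod 18), yet 5 ≡ 5 (mod 18), not 17.

Only the forward direction holds.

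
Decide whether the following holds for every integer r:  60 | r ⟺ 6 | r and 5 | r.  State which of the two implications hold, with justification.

(⟹) If 60 ∣ r, write r = 60q. Since 60 = 10·6, r = 6·(10q), so 6 ∣ r; and since 60 = 12·5, r = 5·(12q), so 5 ∣ r.

(⟸) This fails: take r = 30. Both 6 ∣ 30 and 5 ∣ 30, yet 30 is not a multiple of 60 (since 30 = 0·60 + 30), so 60 ∤ 30.

Not equivalent: only (⇒) holds.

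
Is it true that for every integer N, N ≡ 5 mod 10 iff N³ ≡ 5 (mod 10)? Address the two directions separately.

(⟹) Suppose N ≡ 5 mod 10. Write N = 10j + 5. Then (10j + 5)³ = 1000j³ + 1500j² + 750j + 125 = 10(100j³ + 150j² + 75j + 12) + 5, so N³ ≡ 5 (mod 10).

(⟸) For the converse, argue contrapositively. If N ≢ 5 (mod 10), then N is congruent to one of 0, 1, 2, 3, 4, 6, 7, 8, 9 modulo 10, and these give N³ ≡ 0, 1, 8, 7, 4, 6, 3, 2, 9 respectively — never 5.

Equivalent; both directions hold.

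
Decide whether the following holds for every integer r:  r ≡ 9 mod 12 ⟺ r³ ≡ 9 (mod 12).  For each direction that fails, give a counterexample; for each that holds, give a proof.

[⇐] Suppose r³ ≡ 9 (mod 12). The only residue r in {0, …, 11} with r³ ≡ 9 (mod 12) is r = 9, so r ≡ 9 (mod 12).

[⇒] Suppose r ≡ 9 mod 12. Write r = 12j + 9. Then (12j + 9)³ = 1728j³ + 3888j² + 2916j + 729 = 12(144j³ + 324j² + 243j + 60) + 9, so r³ ≡ 9 (mod 12).

The biconditional holds.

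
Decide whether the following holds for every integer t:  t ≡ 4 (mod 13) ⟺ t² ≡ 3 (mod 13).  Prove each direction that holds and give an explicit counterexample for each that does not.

(⟸) This fails: take t = 9. Then 9² = 81 ≡ 3 (mod 13), yet 9 ≡ 9 (mod 13), not 4.

(⟹) Suppose t ≡ 4 (mod 13). Write t = 13j + 4. Then (13j + 4)² = 169j² + 104j + 16 = 13(13j² + 8j + 1) + 3, so t² ≡ 3 (mod 13).

The forward direction holds; the converse fails.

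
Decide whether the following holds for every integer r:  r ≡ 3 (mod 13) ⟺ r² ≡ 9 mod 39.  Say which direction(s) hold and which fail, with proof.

Forward direction. This fails: take r = 16. Then 16 ≡ 3 (mod 13), but 16² = 256 ≡ 22 (mod 39), not 9.

Converse. This fails: take r = 36. Then 36² = 1296 ≡ 9 (mod 39), yet 36 ≡ 10 (mod 13), not 3.

(⇒) fails and (⇐) fails.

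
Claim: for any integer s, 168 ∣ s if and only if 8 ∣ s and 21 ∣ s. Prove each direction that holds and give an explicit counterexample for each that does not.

Both directions hold.

[⇒] If 168 ∣ s, write s = 168q. Since 168 = 21·8, s = 8·(21q), so 8 ∣ s; and since 168 = 8·21, s = 21·(8q), so 21 ∣ s.

[⇐] Suppose 8 ∣ s and 21 ∣ s. Any common multiple of 8 and 21 is a multiple of their lcm; here gcd(8, 21) = 1, so lcm(8, 21) = 8·21 = 168, so 168 ∣ s.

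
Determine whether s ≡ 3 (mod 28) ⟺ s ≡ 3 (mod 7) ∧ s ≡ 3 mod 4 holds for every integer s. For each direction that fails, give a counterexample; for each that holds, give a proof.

Forward direction. Suppose s ≡ 3 (mod 28); write s = 28j + 3. Since 7 ∣ 28, reducing mod 7 gives s ≡ 3 (mod 7); since 4 ∣ 28, reducing mod 4 gives s ≡ 3 (mod 4).

Converse. If s ≡ 3 (mod 7) and s ≡ 3 (mod 4), then by the Chinese remainder theorem s ≡ 3 (mod 28). This is exactly s ≡ 3 (mod 28).

Both directions hold.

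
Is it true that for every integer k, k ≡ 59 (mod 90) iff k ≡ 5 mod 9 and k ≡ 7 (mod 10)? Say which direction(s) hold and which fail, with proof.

Neither direction holds.

(→) This fails: k = 59 gives 59 ≡ 59 (mod 90) but 59 ≡ 9 (mod 10), so the conjunction on the right does not hold.

(←) This fails: k = 77 satisfies both congruences on the right (77 ≡ 5 mod 9 and 77 ≡ 7 mod 10) yet 77 ≡ 77 (mod 90), not 59.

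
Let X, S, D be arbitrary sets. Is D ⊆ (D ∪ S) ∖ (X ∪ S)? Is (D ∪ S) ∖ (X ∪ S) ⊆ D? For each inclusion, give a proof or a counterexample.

Only the reverse inclusion holds.

(⟹) This inclusion fails. Take X = {1}, S = ∅, D = {1}; then 1 ∈ D but 1 ∉ (D ∪ S) ∖ (X ∪ S).

(⟸) Let x ∈ (D ∪ S) ∖ (X ∪ S). Then x ∈ D and x ∉ X, S, from which x ∈ D.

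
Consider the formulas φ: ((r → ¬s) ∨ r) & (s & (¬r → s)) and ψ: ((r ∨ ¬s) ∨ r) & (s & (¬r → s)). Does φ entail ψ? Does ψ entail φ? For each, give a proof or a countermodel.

The forward direction fails; the converse holds.

(⟹) This fails. Under r = F, s = T, the left side is true but the right side is false.

(⟸) Assume the antecedent. If r is true, the antecedent forces (r = T, s = T), and the consequent holds there. If r is false, the antecedent cannot hold. Either way the consequent holds.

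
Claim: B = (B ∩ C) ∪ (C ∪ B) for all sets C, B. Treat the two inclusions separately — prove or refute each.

Only the forward inclusion holds.

Forward inclusion. Let x ∈ B. Then either x ∈ B and x ∉ C; or x ∈ C ∩ B. In each case x ∈ (B ∩ C) ∪ (C ∪ B), so B ⊆ (B ∩ C) ∪ (C ∪ B).

Reverse inclusion. This inclusion fails. Take C = {1}, B = ∅; then 1 ∈ (B ∩ C) ∪ (C ∪ B) but 1 ∉ B.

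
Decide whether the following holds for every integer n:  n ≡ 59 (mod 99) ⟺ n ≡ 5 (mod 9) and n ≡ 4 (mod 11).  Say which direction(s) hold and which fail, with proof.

Both implications hold.

[⇐] If n ≡ 5 (mod 9) and n ≡ 4 (mod 11), then by the Chinese remainder theorem n ≡ 59 (mod 99). This is exactly n ≡ 59 (mod 99).

[⇒] Suppose n ≡ 59 (mod 99); write n = 99j + 59. Since 9 ∣ 99, reducing mod 9 gives n ≡ 59 ≡ 5 (mod 9); since 11 ∣ 99, reducing mod 11 gives n ≡ 59 ≡ 4 (mod 11).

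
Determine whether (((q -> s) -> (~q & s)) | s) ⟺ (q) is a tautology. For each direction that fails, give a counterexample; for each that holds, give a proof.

Only the reverse direction holds.

Forward direction. This fails. Under q = F, s = T, the left side is true but the right side is false.

Converse. Assume the antecedent. If q is true, ((q -> s) -> (~q & s)) | s reduces to true regardless of the other variables. If q is false, the antecedent cannot hold. Either way ((q -> s) -> (~q & s)) | s holds.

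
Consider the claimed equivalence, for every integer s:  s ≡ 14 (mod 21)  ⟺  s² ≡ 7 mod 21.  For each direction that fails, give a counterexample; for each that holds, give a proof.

Not equivalent: only (⇒) holds.

(⟸) This fails: take s = 7. Then 7² = 49 ≡ 7 (mod 21), yet 7 ≡ 7 (mod 21), not 14.

(⟹) Suppose s ≡ 14 (mod 21). Write s = 21j + 14. Then (21j + 14)² = 441j² + 588j + 196 = 21(21j² + 28j + 9) + 7, so s² ≡ 7 (mod 21).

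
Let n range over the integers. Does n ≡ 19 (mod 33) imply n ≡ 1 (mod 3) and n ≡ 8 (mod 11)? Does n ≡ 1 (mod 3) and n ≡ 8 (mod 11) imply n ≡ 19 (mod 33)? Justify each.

(⟹) Suppose n ≡ 19 (mod 33); write n = 33j + 19. Since 3 ∣ 33, reducing mod 3 gives n ≡ 19 ≡ 1 (mod 3); since 11 ∣ 33, reducing mod 11 gives n ≡ 19 ≡ 8 (mod 11).

(⟸) Conversely, if n ≡ 1 (mod 3) and n ≡ 8 (mod 11), then by the Chinese remainder theorem n ≡ 19 (mod 33). This is exactly n ≡ 19 (mod 33).

Equivalent; both directions hold.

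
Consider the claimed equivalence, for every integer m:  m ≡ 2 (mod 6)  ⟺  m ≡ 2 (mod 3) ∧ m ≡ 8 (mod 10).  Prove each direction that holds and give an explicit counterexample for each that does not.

Only the converse holds.

Forward direction. This fails: m = 2 gives 2 ≡ 2 (mod 6) but 2 ≡ 2 (mod 10), so the conjunction on the right does not hold.

Converse. If m ≡ 2 (mod 3) and m ≡ 8 (mod 10), then by the Chinese remainder theorem m ≡ 8 (mod 30). Since 8 ≡ 2 (mod 6) and 6 ∣ 30, we get m ≡ 2 (mod 6).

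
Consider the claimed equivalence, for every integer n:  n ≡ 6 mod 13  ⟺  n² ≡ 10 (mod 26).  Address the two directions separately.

[⇒] This fails: take n = 19. Then 19 ≡ 6 (mod 13), but 19² = 361 ≡ 23 (mod 26), not 10.

[⇐] This fails: take n = 20. Then 20² = 400 ≡ 10 (mod 26), yet 20 ≡ 7 (mod 13), not 6.

Neither implication holds.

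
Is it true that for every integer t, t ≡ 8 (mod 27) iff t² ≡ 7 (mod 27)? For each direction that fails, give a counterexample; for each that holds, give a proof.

(⟹) This fails: take t = 8. Then 8 ≡ 8 (mod 27), but 8² = 64 ≡ 10 (mod 27), not 7.

(⟸) This fails: take t = 13. Then 13² = 169 ≡ 7 (mod 27), yet 13 ≡ 13 (mod 27), not 8.

(⇒) fails and (⇐) fails.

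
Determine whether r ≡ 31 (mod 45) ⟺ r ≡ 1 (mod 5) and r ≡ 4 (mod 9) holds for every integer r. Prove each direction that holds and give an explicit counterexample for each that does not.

Both directions hold; the statement is true.

(→) Suppose r ≡ 31 (mod 45); write r = 45j + 31. Since 5 ∣ 45, reducing mod 5 gives r ≡ 31 ≡ 1 (mod 5); since 9 ∣ 45, reducing mod 9 gives r ≡ 31 ≡ 4 (mod 9).

(←) Conversely, if r ≡ 1 (mod 5) and r ≡ 4 (mod 9), then by the Chinese remainder theorem r ≡ 31 (mod 45). This is exactly r ≡ 31 (mod 45).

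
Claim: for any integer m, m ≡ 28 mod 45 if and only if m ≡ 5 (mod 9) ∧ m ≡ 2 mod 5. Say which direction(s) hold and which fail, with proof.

Both directions fail.

Forward direction. This fails: m = 28 gives 28 ≡ 28 (mod 45) but 28 ≡ 1 (mod 9), so the conjunction on the right does not hold.

Converse. This fails: m = 32 satisfies both congruences on the right (32 ≡ 5 mod 9 and 32 ≡ 2 mod 5) yet 32 ≡ 32 (mod 45), not 28.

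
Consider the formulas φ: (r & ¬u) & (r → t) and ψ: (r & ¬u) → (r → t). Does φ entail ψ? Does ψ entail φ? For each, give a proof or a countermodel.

Only the forward implication holds.

[⇐] This fails. Under t = F, u = F, r = F, the left side is false but the right side is true.

[⇒] Assume the antecedent. If t is true, (r & ¬u) → (r → t) reduces to true regardless of the other variables. If t is false, the antecedent cannot hold. Either way (r & ¬u) → (r → t) holds.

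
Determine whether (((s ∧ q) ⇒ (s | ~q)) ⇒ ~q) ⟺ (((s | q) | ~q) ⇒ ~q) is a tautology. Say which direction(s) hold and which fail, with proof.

(⇒) Assume the antecedent. If s is true, the antecedent forces (s = T, q = F), and ((s | q) | ~q) ⇒ ~q holds there. If s is false, the antecedent forces (s = F, q = F), and ((s | q) | ~q) ⇒ ~q holds there. Either way ((s | q) | ~q) ⇒ ~q holds.

(⇐) Assume the antecedent. If s is true, the antecedent forces (s = T, q = F), and ((s ∧ q) ⇒ (s | ~q)) ⇒ ~q holds there. If s is false, the antecedent forces (s = F, q = F), and ((s ∧ q) ⇒ (s | ~q)) ⇒ ~q holds there. Either way ((s ∧ q) ⇒ (s | ~q)) ⇒ ~q holds.

Both directions hold.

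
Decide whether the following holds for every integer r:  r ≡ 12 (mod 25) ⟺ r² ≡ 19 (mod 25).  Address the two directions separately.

(⇐) This fails: take r = 13. Then 13² = 169 ≡ 19 (mod 25), yet 13 ≡ 13 (mod 25), not 12.

(⇒) Suppose r ≡ 12 (mod 25). Write r = 25j + 12. Then (25j + 12)² = 625j² + 600j + 144 = 25(25j² + 24j + 5) + 19, so r² ≡ 19 (mod 25).

Not equivalent: only (⇒) holds.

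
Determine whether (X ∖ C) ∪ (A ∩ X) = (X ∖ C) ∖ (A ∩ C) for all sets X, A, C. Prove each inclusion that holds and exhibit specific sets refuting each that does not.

(⊆) This inclusion fails. Take X = {1}, A = {1}, C = {1}; then 1 ∈ (X ∖ C) ∪ (A ∩ X) but 1 ∉ (X ∖ C) ∖ (A ∩ C).

(⊇) Let x ∈ (X ∖ C) ∖ (A ∩ C). Then either x ∈ X and x ∉ A, C; or x ∈ X ∩ A and x ∉ C. In each case x ∈ (X ∖ C) ∪ (A ∩ X), so (X ∖ C) ∖ (A ∩ C) ⊆ (X ∖ C) ∪ (A ∩ X).

The sets are not equal: only the reverse inclusion holds.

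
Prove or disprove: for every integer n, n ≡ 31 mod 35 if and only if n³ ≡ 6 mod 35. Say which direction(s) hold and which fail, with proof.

(⇒) Suppose n ≡ 31 mod 35. Write n = 35j + 31. Then (35j + 31)³ = 42875j³ + 113925j² + 100905j + 29791 = 35(1225j³ + 3255j² + 2883j + 851) + 6, so n³ ≡ 6 (mod 35).

(⇐) This fails: take n = 6. Then 6³ = 216 ≡ 6 (mod 35), yet 6 ≡ 6 (mod 35), not 31.

(⇒) holds; (⇐) fails.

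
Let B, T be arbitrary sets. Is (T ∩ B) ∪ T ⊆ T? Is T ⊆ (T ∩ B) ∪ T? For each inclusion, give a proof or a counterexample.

(⟹) Let x ∈ (T ∩ B) ∪ T. Then either x ∈ T and x ∉ B; or x ∈ B ∩ T. In each case x ∈ T, so (T ∩ B) ∪ T ⊆ T.

(⟸) Let x ∈ T. Then either x ∈ T and x ∉ B; or x ∈ B ∩ T. In each case x ∈ (T ∩ B) ∪ T, so T ⊆ (T ∩ B) ∪ T.

Both inclusions hold; the sets are equal.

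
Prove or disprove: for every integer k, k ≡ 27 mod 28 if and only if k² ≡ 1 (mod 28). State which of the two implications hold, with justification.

Forward direction. Suppose k ≡ 27 mod 28. Write k = 28j + 27. Then (28j + 27)² = 784j² + 1512j + 729 = 28(28j² + 54j + 26) + 1, so k² ≡ 1 (mod 28).

Converse. This fails: take k = 1. Then 1² = 1 ≡ 1 (mod 28), yet 1 ≡ 1 (mod 28), not 27.

Only the forward direction holds.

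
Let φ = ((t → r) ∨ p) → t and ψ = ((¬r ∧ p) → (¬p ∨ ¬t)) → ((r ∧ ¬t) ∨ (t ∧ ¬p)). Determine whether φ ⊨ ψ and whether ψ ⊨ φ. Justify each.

(⟹) This fails. Under p = T, r = T, t = T, the left side is true but the right side is false.

(⟸) This fails. Under p = F, r = T, t = F, the left side is false but the right side is true.

Neither implication holds.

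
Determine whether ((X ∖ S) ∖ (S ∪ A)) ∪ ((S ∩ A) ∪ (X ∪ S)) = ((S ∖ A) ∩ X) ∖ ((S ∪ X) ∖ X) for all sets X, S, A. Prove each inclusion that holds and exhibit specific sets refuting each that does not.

Forward inclusion. This inclusion fails. Take X = {1}, S = ∅, A = ∅; then 1 ∈ ((X ∖ S) ∖ (S ∪ A)) ∪ ((S ∩ A) ∪ (X ∪ S)) but 1 ∉ ((S ∖ A) ∩ X) ∖ ((S ∪ X) ∖ X).

Reverse inclusion. Let x ∈ ((S ∖ A) ∩ X) ∖ ((S ∪ X) ∖ X). Then x ∈ X ∩ S and x ∉ A, from which x ∈ ((X ∖ S) ∖ (S ∪ A)) ∪ ((S ∩ A) ∪ (X ∪ S)).

(⊆) fails; (⊇) holds.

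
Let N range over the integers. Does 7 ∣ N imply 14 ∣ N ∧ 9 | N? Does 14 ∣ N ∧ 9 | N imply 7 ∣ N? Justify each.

[⇒] This fails: take N = 7. Certainly 7 ∣ 7, but 14 ∤ 7.

[⇐] Suppose 14 ∣ N and 9 ∣ N. Any common multiple of 14 and 9 is a multiple of their lcm; here gcd(14, 9) = 1, so lcm(14, 9) = 14·9 = 126, so 126 ∣ N. Since 7 ∣ 126, it follows that 7 ∣ N.

(⇒) fails; (⇐) holds.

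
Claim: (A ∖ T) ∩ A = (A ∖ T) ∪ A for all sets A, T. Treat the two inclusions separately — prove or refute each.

Reverse inclusion. This inclusion fails. Take A = {1}, T = {1}; then 1 ∈ (A ∖ T) ∪ A but 1 ∉ (A ∖ T) ∩ A.

Forward inclusion. Let x ∈ (A ∖ T) ∩ A. Then x ∈ A and x ∉ T, from which x ∈ (A ∖ T) ∪ A.

The sets are not equal: only the forward inclusion holds.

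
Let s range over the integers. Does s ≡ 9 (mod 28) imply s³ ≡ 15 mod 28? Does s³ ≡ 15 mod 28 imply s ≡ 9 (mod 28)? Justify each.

Forward direction. This fails: take s = 9. Then 9 ≡ 9 (mod 28), but 9³ = 729 ≡ 1 (mod 28), not 15.

Converse. This fails: take s = 11. Then 11³ = 1331 ≡ 15 (mod 28), yet 11 ≡ 11 (mod 28), not 9.

Neither direction holds.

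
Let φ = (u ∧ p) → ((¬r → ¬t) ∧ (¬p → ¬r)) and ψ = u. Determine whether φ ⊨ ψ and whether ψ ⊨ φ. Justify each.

Neither direction holds.

(→) This fails. Under r = F, u = F, p = F, t = F, the left side is true but the right side is false.

(←) This fails. Under r = F, u = T, p = T, t = T, the left side is false but the right side is true.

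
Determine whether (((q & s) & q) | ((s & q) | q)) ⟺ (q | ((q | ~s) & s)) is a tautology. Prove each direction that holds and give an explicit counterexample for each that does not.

Both directions hold; the statement is true.

(⇒) Assume the antecedent. If s is true, the antecedent forces (s = T, q = T), and q | ((q | ~s) & s) holds there. If s is false, the antecedent forces (s = F, q = T), and q | ((q | ~s) & s) holds there. Either way q | ((q | ~s) & s) holds.

(⇐) Assume the antecedent. If s is true, the antecedent forces (s = T, q = T), and ((q & s) & q) | ((s & q) | q) holds there. If s is false, the antecedent forces (s = F, q = T), and ((q & s) & q) | ((s & q) | q) holds there. Either way ((q & s) & q) | ((s & q) | q) holds.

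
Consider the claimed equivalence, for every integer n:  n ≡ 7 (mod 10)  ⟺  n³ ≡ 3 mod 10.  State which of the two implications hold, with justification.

Forward direction. Suppose n ≡ 7 (mod 10). Write n = 10j + 7. Then (10j + 7)³ = 1000j³ + 2100j² + 1470j + 343 = 10(100j³ + 210j² + 147j + 34) + 3, so n³ ≡ 3 (mod 10).

Converse. For the converse, argue contrapositively. If n ≢ 7 (mod 10), then n is congruent to one of 0, 1, 2, 3, 4, 5, 6, 8, 9 modulo 10, and these give n³ ≡ 0, 1, 8, 7, 4, 5, 6, 2, 9 respectively — never 3.

Both directions hold; the statement is true.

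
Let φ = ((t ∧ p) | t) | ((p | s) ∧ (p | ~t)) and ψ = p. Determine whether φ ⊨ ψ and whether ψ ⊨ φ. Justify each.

(⇒) This fails. Under s = T, p = F, t = F, the left side is true but the right side is false.

(⇐) Assume the antecedent. If s is true, the consequent reduces to true regardless of the other variables. If s is false, the antecedent forces (s = F, p = T, t = F) or (s = F, p = T, t = T), and the consequent holds there. Either way the consequent holds.

(⇒) fails; (⇐) holds.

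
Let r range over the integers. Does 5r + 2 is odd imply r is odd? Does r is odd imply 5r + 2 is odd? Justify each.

[⇒] Suppose 5r + 2 is odd. Since 5 is odd, 5r and r have the same parity, so 5r + 2 ≡ r + 2 (mod 2). As 2 is even, 5r + 2 is odd exactly when r is odd. Thus r is odd.

[⇐] Conversely, suppose r is odd; write r = 2j + 1. Then 5r + 2 = 5·(2j + 1) + 2 = 2·5j + 7, which is odd.

Both implications hold.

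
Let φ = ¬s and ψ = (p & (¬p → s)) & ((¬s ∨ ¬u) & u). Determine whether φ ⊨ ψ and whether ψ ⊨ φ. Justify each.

(⇒) This fails. Under p = F, u = F, s = F, the left side is true but the right side is false.

(⇐) Assume the antecedent. If p is true, the antecedent forces (p = T, u = T, s = F), and ¬s holds there. If p is false, the antecedent cannot hold. Either way ¬s holds.

The forward direction fails; the converse holds.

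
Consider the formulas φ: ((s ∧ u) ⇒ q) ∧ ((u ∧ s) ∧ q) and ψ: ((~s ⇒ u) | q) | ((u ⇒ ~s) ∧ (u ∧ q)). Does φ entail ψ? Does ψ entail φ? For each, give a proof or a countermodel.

[⇒] Assume the antecedent. If s is true, the consequent reduces to true regardless of the other variables. If s is false, the antecedent cannot hold. Either way the consequent holds.

[⇐] This fails. Under s = T, q = F, u = F, the left side is false but the right side is true.

The forward direction holds; the converse fails.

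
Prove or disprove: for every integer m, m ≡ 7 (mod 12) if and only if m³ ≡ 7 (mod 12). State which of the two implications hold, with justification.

The biconditional holds.

(⇐) Suppose m³ ≡ 7 (mod 12). The only residue r in {0, …, 11} with r³ ≡ 7 (mod 12) is r = 7, so m ≡ 7 (mod 12).

(⇒) Suppose m ≡ 7 (mod 12). Write m = 12j + 7. Then (12j + 7)³ = 1728j³ + 3024j² + 1764j + 343 = 12(144j³ + 252j² + 147j + 28) + 7, so m³ ≡ 7 (mod 12).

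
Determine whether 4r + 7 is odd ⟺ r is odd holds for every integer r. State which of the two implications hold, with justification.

The forward direction fails; the converse holds.

Forward direction. This fails: take r = 2. Then 4r + 7 = 15, which is odd, yet r = 2 is even, not odd.

Converse. Suppose r is odd. Since 4 is even, 4r is even for every r, so 4r + 7 has the same parity as 7, which is odd. Hence 4r + 7 is odd.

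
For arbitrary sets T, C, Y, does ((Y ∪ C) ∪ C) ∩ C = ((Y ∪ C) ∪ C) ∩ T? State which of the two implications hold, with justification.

(⊆) fails and (⊇) fails.

(⟹) This inclusion fails. Take T = ∅, C = {1}, Y = ∅; then 1 ∈ ((Y ∪ C) ∪ C) ∩ C but 1 ∉ ((Y ∪ C) ∪ C) ∩ T.

(⟸) This inclusion fails. Take T = {1}, C = ∅, Y = {1}; then 1 ∈ ((Y ∪ C) ∪ C) ∩ T but 1 ∉ ((Y ∪ C) ∪ C) ∩ C.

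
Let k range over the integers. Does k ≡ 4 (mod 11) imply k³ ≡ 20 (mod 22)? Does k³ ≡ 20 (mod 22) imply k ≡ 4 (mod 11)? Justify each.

Only the reverse direction holds.

[⇒] This fails: take k = 15. Then 15 ≡ 4 (mod 11), but 15³ = 3375 ≡ 9 (mod 22), not 20.

[⇐] Conversely, the residues r modulo 22 with r³ ≡ 20 (mod 22) are exactly {4}, and each is ≡ 4 (mod 11).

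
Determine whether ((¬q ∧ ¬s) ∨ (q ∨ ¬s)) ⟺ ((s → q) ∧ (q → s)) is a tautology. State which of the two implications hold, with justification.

(←) Assume the antecedent. If s is true, the antecedent forces (s = T, q = T), and (¬q ∧ ¬s) ∨ (q ∨ ¬s) holds there. If s is false, (¬q ∧ ¬s) ∨ (q ∨ ¬s) reduces to true regardless of the other variables. Either way (¬q ∧ ¬s) ∨ (q ∨ ¬s) holds.

(→) This fails. Under s = F, q = T, the left side is true but the right side is false.

Not equivalent: only (⇐) holds.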